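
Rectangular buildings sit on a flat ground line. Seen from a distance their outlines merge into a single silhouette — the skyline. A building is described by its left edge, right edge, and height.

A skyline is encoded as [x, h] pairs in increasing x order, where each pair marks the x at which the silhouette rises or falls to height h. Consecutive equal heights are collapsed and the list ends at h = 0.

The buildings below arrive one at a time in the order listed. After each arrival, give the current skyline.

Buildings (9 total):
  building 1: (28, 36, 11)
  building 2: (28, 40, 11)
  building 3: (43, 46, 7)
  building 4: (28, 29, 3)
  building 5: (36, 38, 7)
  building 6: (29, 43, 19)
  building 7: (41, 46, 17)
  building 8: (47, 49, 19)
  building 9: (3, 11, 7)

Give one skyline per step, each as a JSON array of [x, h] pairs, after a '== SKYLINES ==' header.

== SKYLINES ==
[[28,11],[36,0]]
[[28,11],[40,0]]
[[28,11],[40,0],[43,7],[46,0]]
[[28,11],[40,0],[43,7],[46,0]]
[[28,11],[40,0],[43,7],[46,0]]
[[28,11],[29,19],[43,7],[46,0]]
[[28,11],[29,19],[43,17],[46,0]]
[[28,11],[29,19],[43,17],[46,0],[47,19],[49,0]]
[[3,7],[11,0],[28,11],[29,19],[43,17],[46,0],[47,19],[49,0]]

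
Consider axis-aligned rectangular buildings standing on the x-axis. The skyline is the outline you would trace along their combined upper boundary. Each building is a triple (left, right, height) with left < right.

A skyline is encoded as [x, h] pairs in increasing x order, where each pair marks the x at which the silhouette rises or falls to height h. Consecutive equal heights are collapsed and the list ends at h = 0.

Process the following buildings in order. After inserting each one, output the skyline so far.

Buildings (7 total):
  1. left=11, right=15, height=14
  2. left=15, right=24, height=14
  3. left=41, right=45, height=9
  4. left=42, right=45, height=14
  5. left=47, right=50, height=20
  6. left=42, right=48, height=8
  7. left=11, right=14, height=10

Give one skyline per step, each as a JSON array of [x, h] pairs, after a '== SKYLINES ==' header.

== SKYLINES ==
[[11,14],[15,0]]
[[11,14],[24,0]]
[[11,14],[24,0],[41,9],[45,0]]
[[11,14],[24,0],[41,9],[42,14],[45,0]]
[[11,14],[24,0],[41,9],[42,14],[45,0],[47,20],[50,0]]
[[11,14],[24,0],[41,9],[42,14],[45,8],[47,20],[50,0]]
[[11,14],[24,0],[41,9],[42,14],[45,8],[47,20],[50,0]]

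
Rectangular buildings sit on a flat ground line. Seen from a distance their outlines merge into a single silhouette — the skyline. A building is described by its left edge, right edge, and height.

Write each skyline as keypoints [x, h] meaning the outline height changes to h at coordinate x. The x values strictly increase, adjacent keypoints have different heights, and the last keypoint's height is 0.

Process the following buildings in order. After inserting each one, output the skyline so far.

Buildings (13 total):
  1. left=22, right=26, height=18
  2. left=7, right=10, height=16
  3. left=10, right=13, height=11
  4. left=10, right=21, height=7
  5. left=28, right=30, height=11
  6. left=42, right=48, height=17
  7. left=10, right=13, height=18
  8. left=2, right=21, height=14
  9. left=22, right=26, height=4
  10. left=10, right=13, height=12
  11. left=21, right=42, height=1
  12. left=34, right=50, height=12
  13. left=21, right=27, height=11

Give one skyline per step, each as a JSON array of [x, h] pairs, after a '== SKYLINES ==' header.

== SKYLINES ==
[[22,18],[26,0]]
[[7,16],[10,0],[22,18],[26,0]]
[[7,16],[10,11],[13,0],[22,18],[26,0]]
[[7,16],[10,11],[13,7],[21,0],[22,18],[26,0]]
[[7,16],[10,11],[13,7],[21,0],[22,18],[26,0],[28,11],[30,0]]
[[7,16],[10,11],[13,7],[21,0],[22,18],[26,0],[28,11],[30,0],[42,17],[48,0]]
[[7,16],[10,18],[13,7],[21,0],[22,18],[26,0],[28,11],[30,0],[42,17],[48,0]]
[[2,14],[7,16],[10,18],[13,14],[21,0],[22,18],[26,0],[28,11],[30,0],[42,17],[48,0]]
[[2,14],[7,16],[10,18],[13,14],[21,0],[22,18],[26,0],[28,11],[30,0],[42,17],[48,0]]
[[2,14],[7,16],[10,18],[13,14],[21,0],[22,18],[26,0],[28,11],[30,0],[42,17],[48,0]]
[[2,14],[7,16],[10,18],[13,14],[21,1],[22,18],[26,1],[28,11],[30,1],[42,17],[48,0]]
[[2,14],[7,16],[10,18],[13,14],[21,1],[22,18],[26,1],[28,11],[30,1],[34,12],[42,17],[48,12],[50,0]]
[[2,14],[7,16],[10,18],[13,14],[21,11],[22,18],[26,11],[27,1],[28,11],[30,1],[34,12],[42,17],[48,12],[50,0]]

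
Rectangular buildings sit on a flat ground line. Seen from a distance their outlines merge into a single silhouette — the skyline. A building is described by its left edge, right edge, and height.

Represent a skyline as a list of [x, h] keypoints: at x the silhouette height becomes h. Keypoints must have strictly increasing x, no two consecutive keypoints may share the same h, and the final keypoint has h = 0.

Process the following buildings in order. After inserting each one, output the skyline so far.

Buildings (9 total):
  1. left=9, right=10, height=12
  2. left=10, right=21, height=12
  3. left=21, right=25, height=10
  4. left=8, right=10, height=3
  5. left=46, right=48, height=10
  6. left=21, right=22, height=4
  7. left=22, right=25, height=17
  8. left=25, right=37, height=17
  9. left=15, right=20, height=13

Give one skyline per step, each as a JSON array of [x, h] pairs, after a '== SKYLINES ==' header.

== SKYLINES ==
[[9,12],[10,0]]
[[9,12],[21,0]]
[[9,12],[21,10],[25,0]]
[[8,3],[9,12],[21,10],[25,0]]
[[8,3],[9,12],[21,10],[25,0],[46,10],[48,0]]
[[8,3],[9,12],[21,10],[25,0],[46,10],[48,0]]
[[8,3],[9,12],[21,10],[22,17],[25,0],[46,10],[48,0]]
[[8,3],[9,12],[21,10],[22,17],[37,0],[46,10],[48,0]]
[[8,3],[9,12],[15,13],[20,12],[21,10],[22,17],[37,0],[46,10],[48,0]]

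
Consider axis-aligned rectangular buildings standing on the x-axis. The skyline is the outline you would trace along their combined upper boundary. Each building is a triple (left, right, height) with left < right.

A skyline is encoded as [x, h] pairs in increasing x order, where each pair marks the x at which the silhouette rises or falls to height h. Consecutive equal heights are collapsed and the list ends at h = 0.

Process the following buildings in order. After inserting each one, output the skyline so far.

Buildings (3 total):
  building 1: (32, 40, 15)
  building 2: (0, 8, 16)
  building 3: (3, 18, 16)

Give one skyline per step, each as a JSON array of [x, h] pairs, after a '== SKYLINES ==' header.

== SKYLINES ==
[[32,15],[40,0]]
[[0,16],[8,0],[32,15],[40,0]]
[[0,16],[18,0],[32,15],[40,0]]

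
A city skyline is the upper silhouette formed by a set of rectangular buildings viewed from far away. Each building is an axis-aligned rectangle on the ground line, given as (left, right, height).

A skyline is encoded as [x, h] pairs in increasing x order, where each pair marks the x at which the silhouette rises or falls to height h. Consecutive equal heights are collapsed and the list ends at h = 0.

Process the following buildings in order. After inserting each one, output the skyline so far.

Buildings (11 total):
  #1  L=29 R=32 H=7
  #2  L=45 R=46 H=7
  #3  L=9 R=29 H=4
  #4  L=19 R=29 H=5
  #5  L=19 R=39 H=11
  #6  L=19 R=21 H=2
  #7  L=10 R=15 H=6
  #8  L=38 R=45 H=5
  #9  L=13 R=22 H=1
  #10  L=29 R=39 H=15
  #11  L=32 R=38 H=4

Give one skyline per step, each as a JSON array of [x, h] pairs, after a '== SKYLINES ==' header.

== SKYLINES ==
[[29,7],[32,0]]
[[29,7],[32,0],[45,7],[46,0]]
[[9,4],[29,7],[32,0],[45,7],[46,0]]
[[9,4],[19,5],[29,7],[32,0],[45,7],[46,0]]
[[9,4],[19,11],[39,0],[45,7],[46,0]]
[[9,4],[19,11],[39,0],[45,7],[46,0]]
[[9,4],[10,6],[15,4],[19,11],[39,0],[45,7],[46,0]]
[[9,4],[10,6],[15,4],[19,11],[39,5],[45,7],[46,0]]
[[9,4],[10,6],[15,4],[19,11],[39,5],[45,7],[46,0]]
[[9,4],[10,6],[15,4],[19,11],[29,15],[39,5],[45,7],[46,0]]
[[9,4],[10,6],[15,4],[19,11],[29,15],[39,5],[45,7],[46,0]]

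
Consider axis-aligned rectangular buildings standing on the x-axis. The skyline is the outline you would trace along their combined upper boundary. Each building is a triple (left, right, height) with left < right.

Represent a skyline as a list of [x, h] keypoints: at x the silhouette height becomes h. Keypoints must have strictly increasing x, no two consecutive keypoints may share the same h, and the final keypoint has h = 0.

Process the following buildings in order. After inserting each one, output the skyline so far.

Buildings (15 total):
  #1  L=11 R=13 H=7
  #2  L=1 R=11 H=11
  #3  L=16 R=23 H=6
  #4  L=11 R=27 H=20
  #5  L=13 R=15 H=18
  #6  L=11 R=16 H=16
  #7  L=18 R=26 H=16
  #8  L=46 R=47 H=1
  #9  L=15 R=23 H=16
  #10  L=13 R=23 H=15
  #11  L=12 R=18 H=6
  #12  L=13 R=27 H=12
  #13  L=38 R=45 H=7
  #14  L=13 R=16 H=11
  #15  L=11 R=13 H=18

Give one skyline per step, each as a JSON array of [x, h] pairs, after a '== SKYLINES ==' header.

== SKYLINES ==
[[11,7],[13,0]]
[[1,11],[11,7],[13,0]]
[[1,11],[11,7],[13,0],[16,6],[23,0]]
[[1,11],[11,20],[27,0]]
[[1,11],[11,20],[27,0]]
[[1,11],[11,20],[27,0]]
[[1,11],[11,20],[27,0]]
[[1,11],[11,20],[27,0],[46,1],[47,0]]
[[1,11],[11,20],[27,0],[46,1],[47,0]]
[[1,11],[11,20],[27,0],[46,1],[47,0]]
[[1,11],[11,20],[27,0],[46,1],[47,0]]
[[1,11],[11,20],[27,0],[46,1],[47,0]]
[[1,11],[11,20],[27,0],[38,7],[45,0],[46,1],[47,0]]
[[1,11],[11,20],[27,0],[38,7],[45,0],[46,1],[47,0]]
[[1,11],[11,20],[27,0],[38,7],[45,0],[46,1],[47,0]]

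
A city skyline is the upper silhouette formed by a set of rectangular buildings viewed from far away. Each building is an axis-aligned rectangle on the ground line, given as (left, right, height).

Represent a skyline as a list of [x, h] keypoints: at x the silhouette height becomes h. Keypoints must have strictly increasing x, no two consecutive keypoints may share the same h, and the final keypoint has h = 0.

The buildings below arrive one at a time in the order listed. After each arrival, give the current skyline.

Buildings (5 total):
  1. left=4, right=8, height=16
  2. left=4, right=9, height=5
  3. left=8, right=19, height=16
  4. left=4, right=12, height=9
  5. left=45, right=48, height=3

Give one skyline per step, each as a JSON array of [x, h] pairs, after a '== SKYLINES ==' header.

== SKYLINES ==
[[4,16],[8,0]]
[[4,16],[8,5],[9,0]]
[[4,16],[19,0]]
[[4,16],[19,0]]
[[4,16],[19,0],[45,3],[48,0]]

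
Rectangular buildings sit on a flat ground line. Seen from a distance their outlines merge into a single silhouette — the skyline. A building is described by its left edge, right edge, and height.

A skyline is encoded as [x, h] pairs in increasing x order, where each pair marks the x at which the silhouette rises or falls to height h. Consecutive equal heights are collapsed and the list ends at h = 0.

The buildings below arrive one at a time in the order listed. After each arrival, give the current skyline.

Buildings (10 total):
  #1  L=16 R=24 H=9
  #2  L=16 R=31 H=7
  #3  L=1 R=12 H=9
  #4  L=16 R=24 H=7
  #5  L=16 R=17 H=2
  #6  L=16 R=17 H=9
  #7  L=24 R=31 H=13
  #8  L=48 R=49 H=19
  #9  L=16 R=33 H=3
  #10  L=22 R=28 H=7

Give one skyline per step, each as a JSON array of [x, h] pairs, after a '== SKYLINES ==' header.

== SKYLINES ==
[[16,9],[24,0]]
[[16,9],[24,7],[31,0]]
[[1,9],[12,0],[16,9],[24,7],[31,0]]
[[1,9],[12,0],[16,9],[24,7],[31,0]]
[[1,9],[12,0],[16,9],[24,7],[31,0]]
[[1,9],[12,0],[16,9],[24,7],[31,0]]
[[1,9],[12,0],[16,9],[24,13],[31,0]]
[[1,9],[12,0],[16,9],[24,13],[31,0],[48,19],[49,0]]
[[1,9],[12,0],[16,9],[24,13],[31,3],[33,0],[48,19],[49,0]]
[[1,9],[12,0],[16,9],[24,13],[31,3],[33,0],[48,19],[49,0]]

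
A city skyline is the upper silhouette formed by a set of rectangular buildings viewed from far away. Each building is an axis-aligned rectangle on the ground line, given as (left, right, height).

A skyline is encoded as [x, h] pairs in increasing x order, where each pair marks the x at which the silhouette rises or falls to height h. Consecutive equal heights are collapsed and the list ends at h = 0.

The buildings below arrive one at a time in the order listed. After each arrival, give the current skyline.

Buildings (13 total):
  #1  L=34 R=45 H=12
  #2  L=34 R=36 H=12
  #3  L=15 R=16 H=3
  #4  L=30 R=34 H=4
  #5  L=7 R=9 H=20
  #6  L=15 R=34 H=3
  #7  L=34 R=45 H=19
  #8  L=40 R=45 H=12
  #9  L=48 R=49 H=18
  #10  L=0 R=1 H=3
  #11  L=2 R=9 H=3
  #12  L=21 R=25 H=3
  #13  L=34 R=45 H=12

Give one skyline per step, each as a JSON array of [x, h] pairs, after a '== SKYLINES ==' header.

== SKYLINES ==
[[34,12],[45,0]]
[[34,12],[45,0]]
[[15,3],[16,0],[34,12],[45,0]]
[[15,3],[16,0],[30,4],[34,12],[45,0]]
[[7,20],[9,0],[15,3],[16,0],[30,4],[34,12],[45,0]]
[[7,20],[9,0],[15,3],[30,4],[34,12],[45,0]]
[[7,20],[9,0],[15,3],[30,4],[34,19],[45,0]]
[[7,20],[9,0],[15,3],[30,4],[34,19],[45,0]]
[[7,20],[9,0],[15,3],[30,4],[34,19],[45,0],[48,18],[49,0]]
[[0,3],[1,0],[7,20],[9,0],[15,3],[30,4],[34,19],[45,0],[48,18],[49,0]]
[[0,3],[1,0],[2,3],[7,20],[9,0],[15,3],[30,4],[34,19],[45,0],[48,18],[49,0]]
[[0,3],[1,0],[2,3],[7,20],[9,0],[15,3],[30,4],[34,19],[45,0],[48,18],[49,0]]
[[0,3],[1,0],[2,3],[7,20],[9,0],[15,3],[30,4],[34,19],[45,0],[48,18],[49,0]]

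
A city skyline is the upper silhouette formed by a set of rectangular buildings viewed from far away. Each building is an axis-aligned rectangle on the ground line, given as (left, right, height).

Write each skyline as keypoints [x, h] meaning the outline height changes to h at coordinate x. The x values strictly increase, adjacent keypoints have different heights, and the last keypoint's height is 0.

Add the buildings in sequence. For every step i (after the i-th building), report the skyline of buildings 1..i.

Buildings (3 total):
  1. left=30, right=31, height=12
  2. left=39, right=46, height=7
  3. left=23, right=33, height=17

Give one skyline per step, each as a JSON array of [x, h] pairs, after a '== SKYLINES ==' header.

== SKYLINES ==
[[30,12],[31,0]]
[[30,12],[31,0],[39,7],[46,0]]
[[23,17],[33,0],[39,7],[46,0]]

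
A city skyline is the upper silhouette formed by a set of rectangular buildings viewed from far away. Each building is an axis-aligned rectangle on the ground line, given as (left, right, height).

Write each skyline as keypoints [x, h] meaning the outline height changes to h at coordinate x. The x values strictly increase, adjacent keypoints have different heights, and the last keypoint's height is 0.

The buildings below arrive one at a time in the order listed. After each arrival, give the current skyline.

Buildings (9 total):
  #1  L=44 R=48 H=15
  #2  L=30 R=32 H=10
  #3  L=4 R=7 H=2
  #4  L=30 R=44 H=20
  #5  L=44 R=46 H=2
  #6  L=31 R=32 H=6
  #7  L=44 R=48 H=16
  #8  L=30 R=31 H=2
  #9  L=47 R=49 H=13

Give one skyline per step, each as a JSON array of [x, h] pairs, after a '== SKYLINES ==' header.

== SKYLINES ==
[[44,15],[48,0]]
[[30,10],[32,0],[44,15],[48,0]]
[[4,2],[7,0],[30,10],[32,0],[44,15],[48,0]]
[[4,2],[7,0],[30,20],[44,15],[48,0]]
[[4,2],[7,0],[30,20],[44,15],[48,0]]
[[4,2],[7,0],[30,20],[44,15],[48,0]]
[[4,2],[7,0],[30,20],[44,16],[48,0]]
[[4,2],[7,0],[30,20],[44,16],[48,0]]
[[4,2],[7,0],[30,20],[44,16],[48,13],[49,0]]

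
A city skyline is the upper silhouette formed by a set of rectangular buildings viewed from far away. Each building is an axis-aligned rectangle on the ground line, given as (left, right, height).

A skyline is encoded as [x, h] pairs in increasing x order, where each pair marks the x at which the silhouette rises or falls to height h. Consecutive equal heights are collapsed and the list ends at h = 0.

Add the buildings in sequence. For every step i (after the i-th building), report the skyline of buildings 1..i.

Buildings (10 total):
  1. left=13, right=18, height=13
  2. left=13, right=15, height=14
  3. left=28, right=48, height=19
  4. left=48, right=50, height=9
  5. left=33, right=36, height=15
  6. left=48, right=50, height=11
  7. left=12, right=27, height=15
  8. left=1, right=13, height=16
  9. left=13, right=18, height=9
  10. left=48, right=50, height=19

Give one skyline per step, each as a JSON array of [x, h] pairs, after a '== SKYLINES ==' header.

== SKYLINES ==
[[13,13],[18,0]]
[[13,14],[15,13],[18,0]]
[[13,14],[15,13],[18,0],[28,19],[48,0]]
[[13,14],[15,13],[18,0],[28,19],[48,9],[50,0]]
[[13,14],[15,13],[18,0],[28,19],[48,9],[50,0]]
[[13,14],[15,13],[18,0],[28,19],[48,11],[50,0]]
[[12,15],[27,0],[28,19],[48,11],[50,0]]
[[1,16],[13,15],[27,0],[28,19],[48,11],[50,0]]
[[1,16],[13,15],[27,0],[28,19],[48,11],[50,0]]
[[1,16],[13,15],[27,0],[28,19],[50,0]]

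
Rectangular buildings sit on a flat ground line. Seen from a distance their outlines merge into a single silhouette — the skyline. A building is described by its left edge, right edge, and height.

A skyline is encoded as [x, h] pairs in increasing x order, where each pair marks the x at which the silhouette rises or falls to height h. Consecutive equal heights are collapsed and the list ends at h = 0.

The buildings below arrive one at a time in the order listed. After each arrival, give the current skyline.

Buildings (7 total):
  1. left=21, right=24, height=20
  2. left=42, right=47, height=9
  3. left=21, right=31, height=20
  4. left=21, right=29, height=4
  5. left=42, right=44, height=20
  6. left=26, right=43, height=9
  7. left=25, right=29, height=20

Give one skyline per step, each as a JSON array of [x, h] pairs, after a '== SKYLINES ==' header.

== SKYLINES ==
[[21,20],[24,0]]
[[21,20],[24,0],[42,9],[47,0]]
[[21,20],[31,0],[42,9],[47,0]]
[[21,20],[31,0],[42,9],[47,0]]
[[21,20],[31,0],[42,20],[44,9],[47,0]]
[[21,20],[31,9],[42,20],[44,9],[47,0]]
[[21,20],[31,9],[42,20],[44,9],[47,0]]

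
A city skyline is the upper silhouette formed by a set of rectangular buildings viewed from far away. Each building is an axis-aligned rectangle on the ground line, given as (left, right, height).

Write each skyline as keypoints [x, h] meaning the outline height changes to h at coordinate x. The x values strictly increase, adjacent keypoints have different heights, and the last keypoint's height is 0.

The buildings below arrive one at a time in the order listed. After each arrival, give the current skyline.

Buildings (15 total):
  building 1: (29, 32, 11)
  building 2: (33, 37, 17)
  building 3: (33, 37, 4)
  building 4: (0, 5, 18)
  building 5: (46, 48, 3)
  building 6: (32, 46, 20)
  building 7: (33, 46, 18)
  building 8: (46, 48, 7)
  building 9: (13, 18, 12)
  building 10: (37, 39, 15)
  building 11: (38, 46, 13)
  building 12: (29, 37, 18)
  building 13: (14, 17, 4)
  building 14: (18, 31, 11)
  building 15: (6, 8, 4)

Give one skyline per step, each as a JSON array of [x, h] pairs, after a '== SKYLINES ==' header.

== SKYLINES ==
[[29,11],[32,0]]
[[29,11],[32,0],[33,17],[37,0]]
[[29,11],[32,0],[33,17],[37,0]]
[[0,18],[5,0],[29,11],[32,0],[33,17],[37,0]]
[[0,18],[5,0],[29,11],[32,0],[33,17],[37,0],[46,3],[48,0]]
[[0,18],[5,0],[29,11],[32,20],[46,3],[48,0]]
[[0,18],[5,0],[29,11],[32,20],[46,3],[48,0]]
[[0,18],[5,0],[29,11],[32,20],[46,7],[48,0]]
[[0,18],[5,0],[13,12],[18,0],[29,11],[32,20],[46,7],[48,0]]
[[0,18],[5,0],[13,12],[18,0],[29,11],[32,20],[46,7],[48,0]]
[[0,18],[5,0],[13,12],[18,0],[29,11],[32,20],[46,7],[48,0]]
[[0,18],[5,0],[13,12],[18,0],[29,18],[32,20],[46,7],[48,0]]
[[0,18],[5,0],[13,12],[18,0],[29,18],[32,20],[46,7],[48,0]]
[[0,18],[5,0],[13,12],[18,11],[29,18],[32,20],[46,7],[48,0]]
[[0,18],[5,0],[6,4],[8,0],[13,12],[18,11],[29,18],[32,20],[46,7],[48,0]]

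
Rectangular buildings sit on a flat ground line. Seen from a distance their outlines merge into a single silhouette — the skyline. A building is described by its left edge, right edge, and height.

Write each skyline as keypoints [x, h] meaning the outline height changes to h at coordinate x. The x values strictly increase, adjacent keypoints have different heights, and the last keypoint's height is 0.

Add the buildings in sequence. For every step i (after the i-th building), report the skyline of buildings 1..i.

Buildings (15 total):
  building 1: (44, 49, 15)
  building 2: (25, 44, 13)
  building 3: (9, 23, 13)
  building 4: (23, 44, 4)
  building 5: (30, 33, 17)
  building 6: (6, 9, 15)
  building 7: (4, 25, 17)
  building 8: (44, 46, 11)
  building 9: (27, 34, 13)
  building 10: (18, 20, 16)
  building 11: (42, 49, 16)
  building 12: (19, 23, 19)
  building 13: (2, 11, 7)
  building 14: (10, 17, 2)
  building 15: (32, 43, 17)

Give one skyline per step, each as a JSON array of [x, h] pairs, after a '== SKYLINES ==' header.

== SKYLINES ==
[[44,15],[49,0]]
[[25,13],[44,15],[49,0]]
[[9,13],[23,0],[25,13],[44,15],[49,0]]
[[9,13],[23,4],[25,13],[44,15],[49,0]]
[[9,13],[23,4],[25,13],[30,17],[33,13],[44,15],[49,0]]
[[6,15],[9,13],[23,4],[25,13],[30,17],[33,13],[44,15],[49,0]]
[[4,17],[25,13],[30,17],[33,13],[44,15],[49,0]]
[[4,17],[25,13],[30,17],[33,13],[44,15],[49,0]]
[[4,17],[25,13],[30,17],[33,13],[44,15],[49,0]]
[[4,17],[25,13],[30,17],[33,13],[44,15],[49,0]]
[[4,17],[25,13],[30,17],[33,13],[42,16],[49,0]]
[[4,17],[19,19],[23,17],[25,13],[30,17],[33,13],[42,16],[49,0]]
[[2,7],[4,17],[19,19],[23,17],[25,13],[30,17],[33,13],[42,16],[49,0]]
[[2,7],[4,17],[19,19],[23,17],[25,13],[30,17],[33,13],[42,16],[49,0]]
[[2,7],[4,17],[19,19],[23,17],[25,13],[30,17],[43,16],[49,0]]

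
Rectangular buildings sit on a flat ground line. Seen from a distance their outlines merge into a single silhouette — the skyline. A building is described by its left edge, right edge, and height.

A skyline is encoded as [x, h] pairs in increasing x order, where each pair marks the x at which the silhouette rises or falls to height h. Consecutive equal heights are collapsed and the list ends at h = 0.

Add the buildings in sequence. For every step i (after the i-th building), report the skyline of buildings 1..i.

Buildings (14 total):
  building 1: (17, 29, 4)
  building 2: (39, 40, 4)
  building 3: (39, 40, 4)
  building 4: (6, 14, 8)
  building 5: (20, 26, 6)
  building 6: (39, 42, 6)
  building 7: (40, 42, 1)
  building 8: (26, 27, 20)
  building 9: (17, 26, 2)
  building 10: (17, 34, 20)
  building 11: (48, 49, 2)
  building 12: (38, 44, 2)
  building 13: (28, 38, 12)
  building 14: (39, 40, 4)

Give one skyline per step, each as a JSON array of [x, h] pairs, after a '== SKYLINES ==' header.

== SKYLINES ==
[[17,4],[29,0]]
[[17,4],[29,0],[39,4],[40,0]]
[[17,4],[29,0],[39,4],[40,0]]
[[6,8],[14,0],[17,4],[29,0],[39,4],[40,0]]
[[6,8],[14,0],[17,4],[20,6],[26,4],[29,0],[39,4],[40,0]]
[[6,8],[14,0],[17,4],[20,6],[26,4],[29,0],[39,6],[42,0]]
[[6,8],[14,0],[17,4],[20,6],[26,4],[29,0],[39,6],[42,0]]
[[6,8],[14,0],[17,4],[20,6],[26,20],[27,4],[29,0],[39,6],[42,0]]
[[6,8],[14,0],[17,4],[20,6],[26,20],[27,4],[29,0],[39,6],[42,0]]
[[6,8],[14,0],[17,20],[34,0],[39,6],[42,0]]
[[6,8],[14,0],[17,20],[34,0],[39,6],[42,0],[48,2],[49,0]]
[[6,8],[14,0],[17,20],[34,0],[38,2],[39,6],[42,2],[44,0],[48,2],[49,0]]
[[6,8],[14,0],[17,20],[34,12],[38,2],[39,6],[42,2],[44,0],[48,2],[49,0]]
[[6,8],[14,0],[17,20],[34,12],[38,2],[39,6],[42,2],[44,0],[48,2],[49,0]]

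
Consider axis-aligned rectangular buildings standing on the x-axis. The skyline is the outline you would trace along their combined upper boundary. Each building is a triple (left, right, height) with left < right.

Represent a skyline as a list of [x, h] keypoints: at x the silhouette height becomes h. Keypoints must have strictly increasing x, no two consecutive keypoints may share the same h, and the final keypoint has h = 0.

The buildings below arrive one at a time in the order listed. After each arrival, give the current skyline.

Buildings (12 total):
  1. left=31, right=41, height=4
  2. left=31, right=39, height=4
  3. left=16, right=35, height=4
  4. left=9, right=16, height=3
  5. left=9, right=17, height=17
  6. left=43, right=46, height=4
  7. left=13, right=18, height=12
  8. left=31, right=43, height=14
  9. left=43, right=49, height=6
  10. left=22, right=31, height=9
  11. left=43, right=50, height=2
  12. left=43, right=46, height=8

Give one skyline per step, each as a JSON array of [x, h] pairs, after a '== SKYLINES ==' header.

== SKYLINES ==
[[31,4],[41,0]]
[[31,4],[41,0]]
[[16,4],[41,0]]
[[9,3],[16,4],[41,0]]
[[9,17],[17,4],[41,0]]
[[9,17],[17,4],[41,0],[43,4],[46,0]]
[[9,17],[17,12],[18,4],[41,0],[43,4],[46,0]]
[[9,17],[17,12],[18,4],[31,14],[43,4],[46,0]]
[[9,17],[17,12],[18,4],[31,14],[43,6],[49,0]]
[[9,17],[17,12],[18,4],[22,9],[31,14],[43,6],[49,0]]
[[9,17],[17,12],[18,4],[22,9],[31,14],[43,6],[49,2],[50,0]]
[[9,17],[17,12],[18,4],[22,9],[31,14],[43,8],[46,6],[49,2],[50,0]]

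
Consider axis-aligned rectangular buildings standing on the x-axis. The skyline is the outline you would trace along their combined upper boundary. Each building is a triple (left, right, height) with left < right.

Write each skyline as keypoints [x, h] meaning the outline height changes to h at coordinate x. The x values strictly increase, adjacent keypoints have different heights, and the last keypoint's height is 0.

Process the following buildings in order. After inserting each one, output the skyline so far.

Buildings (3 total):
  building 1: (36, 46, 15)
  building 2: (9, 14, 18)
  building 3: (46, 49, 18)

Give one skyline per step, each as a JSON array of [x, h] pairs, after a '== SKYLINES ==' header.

== SKYLINES ==
[[36,15],[46,0]]
[[9,18],[14,0],[36,15],[46,0]]
[[9,18],[14,0],[36,15],[46,18],[49,0]]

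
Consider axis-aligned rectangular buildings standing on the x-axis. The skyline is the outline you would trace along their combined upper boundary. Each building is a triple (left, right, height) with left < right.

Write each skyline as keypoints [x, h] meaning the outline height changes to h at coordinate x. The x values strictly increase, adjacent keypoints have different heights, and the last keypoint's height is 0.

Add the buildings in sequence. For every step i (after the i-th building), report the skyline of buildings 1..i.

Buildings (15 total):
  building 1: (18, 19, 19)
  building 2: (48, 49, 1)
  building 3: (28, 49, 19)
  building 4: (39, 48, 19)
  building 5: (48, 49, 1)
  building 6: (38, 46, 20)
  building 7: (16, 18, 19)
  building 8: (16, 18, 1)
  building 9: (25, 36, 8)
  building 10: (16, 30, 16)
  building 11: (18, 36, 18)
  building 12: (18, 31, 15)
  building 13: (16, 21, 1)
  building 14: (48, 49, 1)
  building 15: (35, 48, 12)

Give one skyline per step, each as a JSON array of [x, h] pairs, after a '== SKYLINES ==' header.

== SKYLINES ==
[[18,19],[19,0]]
[[18,19],[19,0],[48,1],[49,0]]
[[18,19],[19,0],[28,19],[49,0]]
[[18,19],[19,0],[28,19],[49,0]]
[[18,19],[19,0],[28,19],[49,0]]
[[18,19],[19,0],[28,19],[38,20],[46,19],[49,0]]
[[16,19],[19,0],[28,19],[38,20],[46,19],[49,0]]
[[16,19],[19,0],[28,19],[38,20],[46,19],[49,0]]
[[16,19],[19,0],[25,8],[28,19],[38,20],[46,19],[49,0]]
[[16,19],[19,16],[28,19],[38,20],[46,19],[49,0]]
[[16,19],[19,18],[28,19],[38,20],[46,19],[49,0]]
[[16,19],[19,18],[28,19],[38,20],[46,19],[49,0]]
[[16,19],[19,18],[28,19],[38,20],[46,19],[49,0]]
[[16,19],[19,18],[28,19],[38,20],[46,19],[49,0]]
[[16,19],[19,18],[28,19],[38,20],[46,19],[49,0]]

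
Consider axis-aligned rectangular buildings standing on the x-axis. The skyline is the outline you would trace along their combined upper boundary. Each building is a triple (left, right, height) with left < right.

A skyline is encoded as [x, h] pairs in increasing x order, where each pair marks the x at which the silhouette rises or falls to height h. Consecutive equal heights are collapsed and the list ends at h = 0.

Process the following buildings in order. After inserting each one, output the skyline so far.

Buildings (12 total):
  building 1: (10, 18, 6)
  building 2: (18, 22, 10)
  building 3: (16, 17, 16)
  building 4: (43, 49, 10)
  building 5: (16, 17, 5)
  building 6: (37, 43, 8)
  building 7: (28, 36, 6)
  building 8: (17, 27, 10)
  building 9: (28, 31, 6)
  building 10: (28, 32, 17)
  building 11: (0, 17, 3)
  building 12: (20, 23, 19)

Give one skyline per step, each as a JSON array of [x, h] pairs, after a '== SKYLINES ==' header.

== SKYLINES ==
[[10,6],[18,0]]
[[10,6],[18,10],[22,0]]
[[10,6],[16,16],[17,6],[18,10],[22,0]]
[[10,6],[16,16],[17,6],[18,10],[22,0],[43,10],[49,0]]
[[10,6],[16,16],[17,6],[18,10],[22,0],[43,10],[49,0]]
[[10,6],[16,16],[17,6],[18,10],[22,0],[37,8],[43,10],[49,0]]
[[10,6],[16,16],[17,6],[18,10],[22,0],[28,6],[36,0],[37,8],[43,10],[49,0]]
[[10,6],[16,16],[17,10],[27,0],[28,6],[36,0],[37,8],[43,10],[49,0]]
[[10,6],[16,16],[17,10],[27,0],[28,6],[36,0],[37,8],[43,10],[49,0]]
[[10,6],[16,16],[17,10],[27,0],[28,17],[32,6],[36,0],[37,8],[43,10],[49,0]]
[[0,3],[10,6],[16,16],[17,10],[27,0],[28,17],[32,6],[36,0],[37,8],[43,10],[49,0]]
[[0,3],[10,6],[16,16],[17,10],[20,19],[23,10],[27,0],[28,17],[32,6],[36,0],[37,8],[43,10],[49,0]]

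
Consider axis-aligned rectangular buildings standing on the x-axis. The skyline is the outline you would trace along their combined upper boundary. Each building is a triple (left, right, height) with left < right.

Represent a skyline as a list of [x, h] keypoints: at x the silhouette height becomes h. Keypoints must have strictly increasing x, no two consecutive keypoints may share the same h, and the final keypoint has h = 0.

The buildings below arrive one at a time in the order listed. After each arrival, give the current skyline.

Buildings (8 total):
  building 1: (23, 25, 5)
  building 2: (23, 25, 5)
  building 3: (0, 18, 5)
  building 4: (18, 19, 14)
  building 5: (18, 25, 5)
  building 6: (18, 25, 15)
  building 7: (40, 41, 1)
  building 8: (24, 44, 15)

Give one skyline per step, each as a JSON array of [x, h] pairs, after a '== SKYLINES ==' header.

== SKYLINES ==
[[23,5],[25,0]]
[[23,5],[25,0]]
[[0,5],[18,0],[23,5],[25,0]]
[[0,5],[18,14],[19,0],[23,5],[25,0]]
[[0,5],[18,14],[19,5],[25,0]]
[[0,5],[18,15],[25,0]]
[[0,5],[18,15],[25,0],[40,1],[41,0]]
[[0,5],[18,15],[44,0]]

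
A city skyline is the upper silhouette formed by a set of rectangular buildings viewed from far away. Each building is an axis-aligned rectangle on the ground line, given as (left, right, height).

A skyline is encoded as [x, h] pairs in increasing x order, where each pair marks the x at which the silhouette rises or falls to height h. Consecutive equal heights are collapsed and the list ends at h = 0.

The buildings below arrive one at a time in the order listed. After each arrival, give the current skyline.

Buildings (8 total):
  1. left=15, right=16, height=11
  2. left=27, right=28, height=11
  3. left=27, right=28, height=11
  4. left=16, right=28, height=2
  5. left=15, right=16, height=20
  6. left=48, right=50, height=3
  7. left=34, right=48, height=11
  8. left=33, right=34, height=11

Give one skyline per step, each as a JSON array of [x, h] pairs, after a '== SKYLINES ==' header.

== SKYLINES ==
[[15,11],[16,0]]
[[15,11],[16,0],[27,11],[28,0]]
[[15,11],[16,0],[27,11],[28,0]]
[[15,11],[16,2],[27,11],[28,0]]
[[15,20],[16,2],[27,11],[28,0]]
[[15,20],[16,2],[27,11],[28,0],[48,3],[50,0]]
[[15,20],[16,2],[27,11],[28,0],[34,11],[48,3],[50,0]]
[[15,20],[16,2],[27,11],[28,0],[33,11],[48,3],[50,0]]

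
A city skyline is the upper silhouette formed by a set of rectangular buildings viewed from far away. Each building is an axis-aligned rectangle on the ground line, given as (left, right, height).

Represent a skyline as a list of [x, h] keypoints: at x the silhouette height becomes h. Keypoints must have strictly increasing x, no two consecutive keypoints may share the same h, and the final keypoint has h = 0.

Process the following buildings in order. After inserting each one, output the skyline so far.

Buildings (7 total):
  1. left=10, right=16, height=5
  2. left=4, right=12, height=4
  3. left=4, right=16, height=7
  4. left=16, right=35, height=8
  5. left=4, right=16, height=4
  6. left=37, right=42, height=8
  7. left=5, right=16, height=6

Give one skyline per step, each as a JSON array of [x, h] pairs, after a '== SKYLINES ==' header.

== SKYLINES ==
[[10,5],[16,0]]
[[4,4],[10,5],[16,0]]
[[4,7],[16,0]]
[[4,7],[16,8],[35,0]]
[[4,7],[16,8],[35,0]]
[[4,7],[16,8],[35,0],[37,8],[42,0]]
[[4,7],[16,8],[35,0],[37,8],[42,0]]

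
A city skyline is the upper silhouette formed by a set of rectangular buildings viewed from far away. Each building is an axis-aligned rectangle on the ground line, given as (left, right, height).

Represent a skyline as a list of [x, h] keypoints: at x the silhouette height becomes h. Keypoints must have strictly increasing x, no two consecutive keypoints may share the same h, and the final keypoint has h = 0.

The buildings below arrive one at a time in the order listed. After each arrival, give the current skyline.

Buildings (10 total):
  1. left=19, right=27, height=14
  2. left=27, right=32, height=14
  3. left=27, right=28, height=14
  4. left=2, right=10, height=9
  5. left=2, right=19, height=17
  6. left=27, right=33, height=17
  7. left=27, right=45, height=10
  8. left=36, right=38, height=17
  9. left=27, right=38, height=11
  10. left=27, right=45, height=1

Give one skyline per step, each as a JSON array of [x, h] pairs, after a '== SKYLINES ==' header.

== SKYLINES ==
[[19,14],[27,0]]
[[19,14],[32,0]]
[[19,14],[32,0]]
[[2,9],[10,0],[19,14],[32,0]]
[[2,17],[19,14],[32,0]]
[[2,17],[19,14],[27,17],[33,0]]
[[2,17],[19,14],[27,17],[33,10],[45,0]]
[[2,17],[19,14],[27,17],[33,10],[36,17],[38,10],[45,0]]
[[2,17],[19,14],[27,17],[33,11],[36,17],[38,10],[45,0]]
[[2,17],[19,14],[27,17],[33,11],[36,17],[38,10],[45,0]]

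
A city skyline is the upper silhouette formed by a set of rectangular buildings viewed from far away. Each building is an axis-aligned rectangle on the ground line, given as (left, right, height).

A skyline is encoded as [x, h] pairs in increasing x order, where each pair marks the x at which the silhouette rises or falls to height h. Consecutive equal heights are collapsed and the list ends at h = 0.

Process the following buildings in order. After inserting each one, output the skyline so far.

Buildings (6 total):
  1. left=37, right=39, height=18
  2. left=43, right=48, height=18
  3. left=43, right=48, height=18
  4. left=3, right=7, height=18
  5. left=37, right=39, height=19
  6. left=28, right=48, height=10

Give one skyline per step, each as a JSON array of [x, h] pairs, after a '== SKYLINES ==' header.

== SKYLINES ==
[[37,18],[39,0]]
[[37,18],[39,0],[43,18],[48,0]]
[[37,18],[39,0],[43,18],[48,0]]
[[3,18],[7,0],[37,18],[39,0],[43,18],[48,0]]
[[3,18],[7,0],[37,19],[39,0],[43,18],[48,0]]
[[3,18],[7,0],[28,10],[37,19],[39,10],[43,18],[48,0]]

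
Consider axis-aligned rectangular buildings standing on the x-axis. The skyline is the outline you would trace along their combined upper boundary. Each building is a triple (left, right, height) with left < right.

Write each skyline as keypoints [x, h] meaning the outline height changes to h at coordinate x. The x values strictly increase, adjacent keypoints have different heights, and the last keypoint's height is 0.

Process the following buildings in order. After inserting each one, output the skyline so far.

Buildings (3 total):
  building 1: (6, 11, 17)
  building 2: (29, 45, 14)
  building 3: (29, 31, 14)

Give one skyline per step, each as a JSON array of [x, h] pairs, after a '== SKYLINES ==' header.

== SKYLINES ==
[[6,17],[11,0]]
[[6,17],[11,0],[29,14],[45,0]]
[[6,17],[11,0],[29,14],[45,0]]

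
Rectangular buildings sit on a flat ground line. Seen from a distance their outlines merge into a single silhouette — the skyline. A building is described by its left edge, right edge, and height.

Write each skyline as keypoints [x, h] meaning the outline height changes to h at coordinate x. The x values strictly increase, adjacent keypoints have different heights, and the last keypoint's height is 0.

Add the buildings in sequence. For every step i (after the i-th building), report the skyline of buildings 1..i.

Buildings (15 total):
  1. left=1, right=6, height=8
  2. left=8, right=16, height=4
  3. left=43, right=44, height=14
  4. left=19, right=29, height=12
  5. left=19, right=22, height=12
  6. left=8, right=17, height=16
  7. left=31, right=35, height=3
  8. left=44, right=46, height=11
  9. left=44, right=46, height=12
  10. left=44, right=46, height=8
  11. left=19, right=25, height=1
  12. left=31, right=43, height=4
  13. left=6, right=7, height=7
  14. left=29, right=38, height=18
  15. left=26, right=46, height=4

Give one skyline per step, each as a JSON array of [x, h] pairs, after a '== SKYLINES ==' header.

== SKYLINES ==
[[1,8],[6,0]]
[[1,8],[6,0],[8,4],[16,0]]
[[1,8],[6,0],[8,4],[16,0],[43,14],[44,0]]
[[1,8],[6,0],[8,4],[16,0],[19,12],[29,0],[43,14],[44,0]]
[[1,8],[6,0],[8,4],[16,0],[19,12],[29,0],[43,14],[44,0]]
[[1,8],[6,0],[8,16],[17,0],[19,12],[29,0],[43,14],[44,0]]
[[1,8],[6,0],[8,16],[17,0],[19,12],[29,0],[31,3],[35,0],[43,14],[44,0]]
[[1,8],[6,0],[8,16],[17,0],[19,12],[29,0],[31,3],[35,0],[43,14],[44,11],[46,0]]
[[1,8],[6,0],[8,16],[17,0],[19,12],[29,0],[31,3],[35,0],[43,14],[44,12],[46,0]]
[[1,8],[6,0],[8,16],[17,0],[19,12],[29,0],[31,3],[35,0],[43,14],[44,12],[46,0]]
[[1,8],[6,0],[8,16],[17,0],[19,12],[29,0],[31,3],[35,0],[43,14],[44,12],[46,0]]
[[1,8],[6,0],[8,16],[17,0],[19,12],[29,0],[31,4],[43,14],[44,12],[46,0]]
[[1,8],[6,7],[7,0],[8,16],[17,0],[19,12],[29,0],[31,4],[43,14],[44,12],[46,0]]
[[1,8],[6,7],[7,0],[8,16],[17,0],[19,12],[29,18],[38,4],[43,14],[44,12],[46,0]]
[[1,8],[6,7],[7,0],[8,16],[17,0],[19,12],[29,18],[38,4],[43,14],[44,12],[46,0]]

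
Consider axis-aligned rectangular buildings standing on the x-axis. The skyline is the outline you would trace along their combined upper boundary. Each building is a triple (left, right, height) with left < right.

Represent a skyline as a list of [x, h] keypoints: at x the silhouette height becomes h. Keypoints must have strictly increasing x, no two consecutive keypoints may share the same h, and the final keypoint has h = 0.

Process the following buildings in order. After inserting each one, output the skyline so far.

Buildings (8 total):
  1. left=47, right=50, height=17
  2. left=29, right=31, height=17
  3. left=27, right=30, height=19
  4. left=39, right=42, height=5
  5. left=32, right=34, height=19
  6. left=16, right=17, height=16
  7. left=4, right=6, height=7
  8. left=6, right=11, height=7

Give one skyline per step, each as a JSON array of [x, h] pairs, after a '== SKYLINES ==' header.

== SKYLINES ==
[[47,17],[50,0]]
[[29,17],[31,0],[47,17],[50,0]]
[[27,19],[30,17],[31,0],[47,17],[50,0]]
[[27,19],[30,17],[31,0],[39,5],[42,0],[47,17],[50,0]]
[[27,19],[30,17],[31,0],[32,19],[34,0],[39,5],[42,0],[47,17],[50,0]]
[[16,16],[17,0],[27,19],[30,17],[31,0],[32,19],[34,0],[39,5],[42,0],[47,17],[50,0]]
[[4,7],[6,0],[16,16],[17,0],[27,19],[30,17],[31,0],[32,19],[34,0],[39,5],[42,0],[47,17],[50,0]]
[[4,7],[11,0],[16,16],[17,0],[27,19],[30,17],[31,0],[32,19],[34,0],[39,5],[42,0],[47,17],[50,0]]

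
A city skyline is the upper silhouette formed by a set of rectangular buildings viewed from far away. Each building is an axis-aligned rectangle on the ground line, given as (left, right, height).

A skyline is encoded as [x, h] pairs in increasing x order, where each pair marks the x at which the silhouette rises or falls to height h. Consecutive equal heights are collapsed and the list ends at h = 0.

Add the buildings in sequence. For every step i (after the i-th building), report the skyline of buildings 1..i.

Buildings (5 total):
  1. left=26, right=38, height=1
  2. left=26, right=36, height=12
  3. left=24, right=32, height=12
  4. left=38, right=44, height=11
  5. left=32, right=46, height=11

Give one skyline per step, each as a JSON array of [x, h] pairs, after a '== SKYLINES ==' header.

== SKYLINES ==
[[26,1],[38,0]]
[[26,12],[36,1],[38,0]]
[[24,12],[36,1],[38,0]]
[[24,12],[36,1],[38,11],[44,0]]
[[24,12],[36,11],[46,0]]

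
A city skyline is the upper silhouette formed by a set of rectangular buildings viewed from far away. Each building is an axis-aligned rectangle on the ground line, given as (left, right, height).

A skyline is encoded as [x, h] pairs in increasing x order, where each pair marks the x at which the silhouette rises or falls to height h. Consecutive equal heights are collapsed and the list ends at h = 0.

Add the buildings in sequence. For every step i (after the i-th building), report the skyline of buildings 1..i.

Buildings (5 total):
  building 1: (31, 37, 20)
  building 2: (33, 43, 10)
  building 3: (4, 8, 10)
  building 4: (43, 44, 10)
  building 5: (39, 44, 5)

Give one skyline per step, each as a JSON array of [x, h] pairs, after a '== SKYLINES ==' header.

== SKYLINES ==
[[31,20],[37,0]]
[[31,20],[37,10],[43,0]]
[[4,10],[8,0],[31,20],[37,10],[43,0]]
[[4,10],[8,0],[31,20],[37,10],[44,0]]
[[4,10],[8,0],[31,20],[37,10],[44,0]]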